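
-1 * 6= -6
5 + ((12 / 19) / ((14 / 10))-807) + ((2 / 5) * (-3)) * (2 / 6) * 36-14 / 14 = -543271 / 665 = -816.95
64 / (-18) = -32 / 9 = -3.56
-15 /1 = -15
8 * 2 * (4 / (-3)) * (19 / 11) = -1216 / 33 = -36.85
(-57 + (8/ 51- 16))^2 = 13801225/ 2601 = 5306.12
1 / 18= 0.06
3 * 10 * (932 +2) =28020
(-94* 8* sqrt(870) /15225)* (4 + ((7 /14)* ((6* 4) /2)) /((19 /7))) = -88736* sqrt(870) /289275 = -9.05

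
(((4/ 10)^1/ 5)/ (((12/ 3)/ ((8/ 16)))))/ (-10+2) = -1/ 800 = -0.00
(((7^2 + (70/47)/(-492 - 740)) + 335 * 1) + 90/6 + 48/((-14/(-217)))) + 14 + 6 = 4810163/4136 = 1163.00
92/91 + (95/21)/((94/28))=30262/12831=2.36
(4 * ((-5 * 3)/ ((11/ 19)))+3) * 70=-7044.55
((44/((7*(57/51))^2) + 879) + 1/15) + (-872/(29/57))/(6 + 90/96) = 180141735782/284704455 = 632.73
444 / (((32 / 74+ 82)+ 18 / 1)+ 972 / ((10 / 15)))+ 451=13010995 / 28831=451.28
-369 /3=-123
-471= -471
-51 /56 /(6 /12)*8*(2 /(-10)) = 102 /35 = 2.91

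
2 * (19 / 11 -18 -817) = -18332 / 11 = -1666.55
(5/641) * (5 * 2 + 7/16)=835/10256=0.08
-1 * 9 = -9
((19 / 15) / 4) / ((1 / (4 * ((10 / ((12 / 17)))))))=323 / 18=17.94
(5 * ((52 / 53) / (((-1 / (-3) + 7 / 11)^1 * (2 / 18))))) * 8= 19305 / 53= 364.25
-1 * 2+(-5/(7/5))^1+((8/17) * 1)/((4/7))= -565/119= -4.75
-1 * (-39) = 39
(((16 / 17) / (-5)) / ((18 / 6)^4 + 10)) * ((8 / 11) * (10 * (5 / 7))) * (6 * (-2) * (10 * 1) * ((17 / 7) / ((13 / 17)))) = 4.10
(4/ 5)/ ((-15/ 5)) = -4/ 15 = -0.27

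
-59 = -59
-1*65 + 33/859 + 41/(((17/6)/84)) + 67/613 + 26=10533188861/8951639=1176.68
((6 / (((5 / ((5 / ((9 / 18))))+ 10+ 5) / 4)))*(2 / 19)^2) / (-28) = -48 / 78337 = -0.00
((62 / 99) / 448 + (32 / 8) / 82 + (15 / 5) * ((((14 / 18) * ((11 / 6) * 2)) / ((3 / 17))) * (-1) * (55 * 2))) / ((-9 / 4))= 2370.18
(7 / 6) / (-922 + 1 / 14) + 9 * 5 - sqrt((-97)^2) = -2013541 / 38721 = -52.00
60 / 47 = 1.28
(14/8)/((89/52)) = 1.02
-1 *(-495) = 495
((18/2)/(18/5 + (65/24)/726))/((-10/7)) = -1.75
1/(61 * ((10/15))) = 3/122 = 0.02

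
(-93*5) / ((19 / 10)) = -4650 / 19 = -244.74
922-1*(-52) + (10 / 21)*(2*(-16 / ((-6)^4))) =1656754 / 1701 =973.99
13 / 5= 2.60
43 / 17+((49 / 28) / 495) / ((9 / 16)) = 192041 / 75735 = 2.54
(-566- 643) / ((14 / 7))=-1209 / 2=-604.50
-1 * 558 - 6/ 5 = -2796/ 5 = -559.20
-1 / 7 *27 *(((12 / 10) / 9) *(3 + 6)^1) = -162 / 35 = -4.63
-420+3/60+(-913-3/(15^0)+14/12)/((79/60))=-1761321/1580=-1114.76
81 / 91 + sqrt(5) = 3.13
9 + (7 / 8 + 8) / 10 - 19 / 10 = 639 / 80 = 7.99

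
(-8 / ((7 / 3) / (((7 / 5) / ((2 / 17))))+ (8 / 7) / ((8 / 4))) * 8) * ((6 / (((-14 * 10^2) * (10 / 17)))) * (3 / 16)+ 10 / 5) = -166.66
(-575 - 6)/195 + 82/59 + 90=1017161/11505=88.41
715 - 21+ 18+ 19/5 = 3579/5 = 715.80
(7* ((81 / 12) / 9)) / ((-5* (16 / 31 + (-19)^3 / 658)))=71393 / 673670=0.11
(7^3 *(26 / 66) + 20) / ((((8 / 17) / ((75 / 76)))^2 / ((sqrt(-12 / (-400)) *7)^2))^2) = 155904720880348125 / 24050659229696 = 6482.35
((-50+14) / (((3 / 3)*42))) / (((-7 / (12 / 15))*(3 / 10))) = 16 / 49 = 0.33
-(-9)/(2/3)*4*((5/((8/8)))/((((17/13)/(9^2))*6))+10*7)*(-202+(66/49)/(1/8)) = -1046113650/833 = -1255838.72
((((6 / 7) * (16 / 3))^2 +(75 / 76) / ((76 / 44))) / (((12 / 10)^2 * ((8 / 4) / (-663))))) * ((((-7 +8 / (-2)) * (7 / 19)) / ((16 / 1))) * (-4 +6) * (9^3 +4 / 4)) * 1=33697583937875 / 18436992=1827715.93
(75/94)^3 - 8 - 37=-36954405/830584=-44.49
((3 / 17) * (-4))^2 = 144 / 289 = 0.50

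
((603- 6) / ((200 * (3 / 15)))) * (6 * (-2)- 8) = -597 / 2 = -298.50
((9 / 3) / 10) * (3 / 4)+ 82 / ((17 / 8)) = 26393 / 680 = 38.81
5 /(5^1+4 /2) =5 /7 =0.71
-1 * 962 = -962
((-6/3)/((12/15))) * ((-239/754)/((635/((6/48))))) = 239/1532128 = 0.00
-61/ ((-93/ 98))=5978/ 93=64.28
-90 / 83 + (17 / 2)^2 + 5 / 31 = 734097 / 10292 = 71.33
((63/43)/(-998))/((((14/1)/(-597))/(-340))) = -21.28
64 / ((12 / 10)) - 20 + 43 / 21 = 743 / 21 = 35.38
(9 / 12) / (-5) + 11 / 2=107 / 20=5.35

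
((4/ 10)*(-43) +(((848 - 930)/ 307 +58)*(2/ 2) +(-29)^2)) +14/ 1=1374643/ 1535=895.53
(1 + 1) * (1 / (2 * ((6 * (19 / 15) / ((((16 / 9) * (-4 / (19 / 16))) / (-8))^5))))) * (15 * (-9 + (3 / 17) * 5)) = -19756849561600 / 5247356429097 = -3.77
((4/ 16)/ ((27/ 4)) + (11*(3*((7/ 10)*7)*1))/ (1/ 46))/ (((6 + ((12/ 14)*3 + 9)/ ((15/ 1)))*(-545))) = -7029134/ 3487455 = -2.02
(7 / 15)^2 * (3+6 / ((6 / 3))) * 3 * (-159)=-15582 / 25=-623.28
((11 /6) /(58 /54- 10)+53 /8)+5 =22017 /1928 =11.42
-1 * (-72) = 72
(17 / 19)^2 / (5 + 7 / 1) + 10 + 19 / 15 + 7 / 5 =18387 / 1444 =12.73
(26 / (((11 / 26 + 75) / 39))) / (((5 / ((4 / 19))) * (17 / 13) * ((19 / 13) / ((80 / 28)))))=0.85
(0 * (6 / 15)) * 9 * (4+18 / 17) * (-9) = 0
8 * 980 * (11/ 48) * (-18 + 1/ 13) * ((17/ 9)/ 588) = -217855/ 2106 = -103.44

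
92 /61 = 1.51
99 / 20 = 4.95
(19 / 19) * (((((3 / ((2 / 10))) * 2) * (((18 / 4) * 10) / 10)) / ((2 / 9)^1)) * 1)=1215 / 2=607.50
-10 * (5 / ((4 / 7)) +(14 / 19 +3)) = -4745 / 38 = -124.87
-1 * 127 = -127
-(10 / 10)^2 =-1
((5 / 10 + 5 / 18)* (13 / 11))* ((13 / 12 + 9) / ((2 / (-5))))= -5005 / 216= -23.17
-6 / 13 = -0.46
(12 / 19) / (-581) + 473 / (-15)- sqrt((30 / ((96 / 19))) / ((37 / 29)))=-5221627 / 165585- sqrt(101935) / 148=-33.69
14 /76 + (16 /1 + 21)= 1413 /38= 37.18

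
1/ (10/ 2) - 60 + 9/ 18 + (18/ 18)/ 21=-12443/ 210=-59.25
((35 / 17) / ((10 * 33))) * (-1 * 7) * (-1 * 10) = 245 / 561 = 0.44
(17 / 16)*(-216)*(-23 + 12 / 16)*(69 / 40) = 2818719 / 320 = 8808.50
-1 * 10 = -10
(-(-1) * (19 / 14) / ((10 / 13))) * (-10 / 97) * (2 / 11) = -247 / 7469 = -0.03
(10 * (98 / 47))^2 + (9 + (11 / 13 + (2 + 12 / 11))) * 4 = 153683800 / 315887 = 486.52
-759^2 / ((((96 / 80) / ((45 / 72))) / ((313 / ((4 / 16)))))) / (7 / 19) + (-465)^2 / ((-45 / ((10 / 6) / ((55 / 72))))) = -314048985435 / 308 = -1019639563.10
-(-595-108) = 703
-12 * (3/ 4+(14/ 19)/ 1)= -17.84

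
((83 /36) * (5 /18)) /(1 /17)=7055 /648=10.89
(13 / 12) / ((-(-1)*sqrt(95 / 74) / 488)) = 1586*sqrt(7030) / 285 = 466.59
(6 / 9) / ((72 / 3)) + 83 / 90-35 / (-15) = 197 / 60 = 3.28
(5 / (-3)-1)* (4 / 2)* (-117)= 624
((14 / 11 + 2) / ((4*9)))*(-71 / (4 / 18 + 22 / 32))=-7.10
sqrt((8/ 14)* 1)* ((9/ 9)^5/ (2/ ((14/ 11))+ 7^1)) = 0.09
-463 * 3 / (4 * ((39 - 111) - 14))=1389 / 344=4.04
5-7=-2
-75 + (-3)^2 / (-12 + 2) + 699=6231 / 10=623.10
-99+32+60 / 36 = -196 / 3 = -65.33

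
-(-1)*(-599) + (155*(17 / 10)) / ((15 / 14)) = -5296 / 15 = -353.07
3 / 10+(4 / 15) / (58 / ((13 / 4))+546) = 33037 / 109950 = 0.30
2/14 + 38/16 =2.52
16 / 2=8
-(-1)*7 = 7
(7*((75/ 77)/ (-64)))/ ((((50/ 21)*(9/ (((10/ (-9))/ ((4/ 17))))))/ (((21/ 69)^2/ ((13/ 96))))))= 29155/ 1815528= 0.02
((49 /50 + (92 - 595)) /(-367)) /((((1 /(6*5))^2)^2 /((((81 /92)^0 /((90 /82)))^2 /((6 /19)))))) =1068934452 /367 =2912627.93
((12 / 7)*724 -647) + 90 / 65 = 54193 / 91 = 595.53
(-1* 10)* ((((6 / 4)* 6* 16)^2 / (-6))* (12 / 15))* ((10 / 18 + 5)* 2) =307200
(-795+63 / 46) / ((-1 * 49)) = 36507 / 2254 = 16.20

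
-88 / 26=-44 / 13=-3.38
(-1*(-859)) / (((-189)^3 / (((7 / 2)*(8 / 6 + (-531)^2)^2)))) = -12543588114379 / 354294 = -35404461.02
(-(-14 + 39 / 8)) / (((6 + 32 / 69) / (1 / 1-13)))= -15111 / 892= -16.94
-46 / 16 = -23 / 8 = -2.88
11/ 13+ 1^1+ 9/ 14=453/ 182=2.49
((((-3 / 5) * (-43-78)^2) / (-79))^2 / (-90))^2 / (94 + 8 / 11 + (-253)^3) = -505447028499293771 / 433650738985400312500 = -0.00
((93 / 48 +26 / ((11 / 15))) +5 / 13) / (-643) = -86433 / 1471184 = -0.06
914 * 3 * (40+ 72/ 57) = 2149728/ 19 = 113143.58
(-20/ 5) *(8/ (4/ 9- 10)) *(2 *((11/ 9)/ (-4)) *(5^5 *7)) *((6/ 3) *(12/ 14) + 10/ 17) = -75350000/ 731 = -103077.98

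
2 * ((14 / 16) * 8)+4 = 18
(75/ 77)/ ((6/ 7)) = 25/ 22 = 1.14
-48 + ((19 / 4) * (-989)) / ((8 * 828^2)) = -45785905 / 953856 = -48.00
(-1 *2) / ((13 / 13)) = -2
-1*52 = -52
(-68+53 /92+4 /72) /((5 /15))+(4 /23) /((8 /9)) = -201.91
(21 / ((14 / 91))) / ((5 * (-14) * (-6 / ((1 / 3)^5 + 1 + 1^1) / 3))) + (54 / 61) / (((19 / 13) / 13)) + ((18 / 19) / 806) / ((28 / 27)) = 104123463079 / 10593306360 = 9.83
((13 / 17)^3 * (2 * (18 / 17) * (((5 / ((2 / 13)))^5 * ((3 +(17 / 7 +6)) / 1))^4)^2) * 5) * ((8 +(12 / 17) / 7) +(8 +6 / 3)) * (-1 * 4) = -136632046836484540754259501549753781756507516269840625255937993642874062061309814453125 / 458370810993592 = -298081910015851008526895600000000000000000000000000000000000000000000000.00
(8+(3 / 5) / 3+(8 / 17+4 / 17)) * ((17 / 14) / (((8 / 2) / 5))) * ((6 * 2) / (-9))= -757 / 42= -18.02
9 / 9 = 1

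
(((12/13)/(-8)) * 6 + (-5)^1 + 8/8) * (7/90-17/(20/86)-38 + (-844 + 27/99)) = 4479.98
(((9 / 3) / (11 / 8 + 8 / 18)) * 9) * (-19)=-281.95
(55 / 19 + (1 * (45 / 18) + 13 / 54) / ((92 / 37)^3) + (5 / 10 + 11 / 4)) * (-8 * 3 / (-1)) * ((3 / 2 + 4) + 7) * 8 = 31572967075 / 2080557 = 15175.25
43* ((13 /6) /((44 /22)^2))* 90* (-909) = -7621965 /4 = -1905491.25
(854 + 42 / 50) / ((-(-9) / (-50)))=-42742 / 9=-4749.11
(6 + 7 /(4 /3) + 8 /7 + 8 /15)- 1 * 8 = 2069 /420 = 4.93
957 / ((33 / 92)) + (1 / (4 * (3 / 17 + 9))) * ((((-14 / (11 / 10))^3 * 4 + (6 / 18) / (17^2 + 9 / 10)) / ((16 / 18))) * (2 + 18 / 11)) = 7720117438923 / 4414202936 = 1748.93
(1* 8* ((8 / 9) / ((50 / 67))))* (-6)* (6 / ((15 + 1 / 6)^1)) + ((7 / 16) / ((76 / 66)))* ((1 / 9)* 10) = -46051997 / 2074800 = -22.20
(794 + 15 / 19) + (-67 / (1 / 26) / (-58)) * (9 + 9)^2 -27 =5784928 / 551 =10498.96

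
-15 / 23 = -0.65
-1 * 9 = -9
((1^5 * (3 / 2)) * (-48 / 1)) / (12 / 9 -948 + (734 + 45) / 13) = 0.08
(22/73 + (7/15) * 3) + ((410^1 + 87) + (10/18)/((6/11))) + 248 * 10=58730279/19710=2979.72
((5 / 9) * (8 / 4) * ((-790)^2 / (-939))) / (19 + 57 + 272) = -1560250 / 735237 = -2.12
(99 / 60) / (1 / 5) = 33 / 4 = 8.25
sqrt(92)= 2*sqrt(23)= 9.59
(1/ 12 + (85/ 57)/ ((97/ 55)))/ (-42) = -20543/ 928872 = -0.02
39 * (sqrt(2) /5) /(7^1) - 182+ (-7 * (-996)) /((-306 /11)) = -22064 /51+ 39 * sqrt(2) /35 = -431.05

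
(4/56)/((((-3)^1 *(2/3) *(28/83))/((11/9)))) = -913/7056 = -0.13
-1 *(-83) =83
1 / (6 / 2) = 1 / 3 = 0.33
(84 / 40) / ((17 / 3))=63 / 170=0.37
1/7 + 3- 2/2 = 15/7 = 2.14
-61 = -61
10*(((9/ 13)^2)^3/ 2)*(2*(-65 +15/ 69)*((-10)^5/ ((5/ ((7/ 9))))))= 123176214000000/ 111016607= 1109529.62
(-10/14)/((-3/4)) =20/21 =0.95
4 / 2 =2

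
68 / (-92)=-17 / 23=-0.74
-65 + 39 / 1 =-26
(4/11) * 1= 4/11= 0.36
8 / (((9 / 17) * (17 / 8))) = 64 / 9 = 7.11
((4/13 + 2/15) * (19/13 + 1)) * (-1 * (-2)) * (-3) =-5504/845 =-6.51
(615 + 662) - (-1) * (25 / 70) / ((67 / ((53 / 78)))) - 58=89187181 / 73164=1219.00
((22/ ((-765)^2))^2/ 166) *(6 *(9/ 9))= 484/ 9475509650625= 0.00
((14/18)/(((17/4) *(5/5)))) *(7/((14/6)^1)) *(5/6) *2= 140/153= 0.92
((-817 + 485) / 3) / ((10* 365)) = -0.03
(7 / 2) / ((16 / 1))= 0.22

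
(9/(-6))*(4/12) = -1/2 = -0.50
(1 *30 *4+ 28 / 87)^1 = 10468 / 87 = 120.32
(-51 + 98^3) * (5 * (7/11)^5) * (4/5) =63271027148/161051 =392863.30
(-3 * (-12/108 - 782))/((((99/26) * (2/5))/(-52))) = -23791820/297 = -80107.14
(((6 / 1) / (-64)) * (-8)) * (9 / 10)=27 / 40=0.68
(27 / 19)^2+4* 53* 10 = 766049 / 361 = 2122.02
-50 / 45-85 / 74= -1505 / 666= -2.26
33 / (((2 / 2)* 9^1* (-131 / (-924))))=3388 / 131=25.86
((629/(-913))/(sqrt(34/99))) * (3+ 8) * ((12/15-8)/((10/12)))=11988 * sqrt(374)/2075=111.73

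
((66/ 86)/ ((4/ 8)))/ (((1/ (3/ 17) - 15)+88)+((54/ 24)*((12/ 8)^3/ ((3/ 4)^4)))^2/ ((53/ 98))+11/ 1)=954/ 717713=0.00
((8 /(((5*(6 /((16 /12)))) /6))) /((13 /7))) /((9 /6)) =448 /585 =0.77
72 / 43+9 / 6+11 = 1219 / 86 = 14.17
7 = 7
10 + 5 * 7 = 45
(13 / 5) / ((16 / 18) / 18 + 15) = 1053 / 6095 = 0.17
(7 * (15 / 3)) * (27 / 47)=945 / 47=20.11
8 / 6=4 / 3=1.33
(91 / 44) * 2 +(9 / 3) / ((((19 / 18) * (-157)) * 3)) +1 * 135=9130567 / 65626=139.13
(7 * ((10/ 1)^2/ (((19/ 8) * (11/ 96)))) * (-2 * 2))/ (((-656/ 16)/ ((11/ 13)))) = 2150400/ 10127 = 212.34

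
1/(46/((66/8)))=33/184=0.18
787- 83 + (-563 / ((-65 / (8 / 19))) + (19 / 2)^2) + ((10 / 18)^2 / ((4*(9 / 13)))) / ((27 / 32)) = 77595573313 / 97234020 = 798.03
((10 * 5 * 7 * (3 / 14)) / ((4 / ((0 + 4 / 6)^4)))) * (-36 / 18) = -200 / 27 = -7.41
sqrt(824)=2 * sqrt(206)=28.71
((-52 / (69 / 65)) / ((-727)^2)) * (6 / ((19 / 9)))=-60840 / 230967173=-0.00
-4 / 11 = -0.36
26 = 26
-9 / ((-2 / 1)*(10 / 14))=63 / 10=6.30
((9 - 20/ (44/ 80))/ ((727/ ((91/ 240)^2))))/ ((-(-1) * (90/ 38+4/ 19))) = -966511/ 460627200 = -0.00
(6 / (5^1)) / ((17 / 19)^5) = 14856594 / 7099285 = 2.09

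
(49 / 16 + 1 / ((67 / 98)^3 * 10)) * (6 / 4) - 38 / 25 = 3.54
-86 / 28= -43 / 14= -3.07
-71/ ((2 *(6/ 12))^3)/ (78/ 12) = -142/ 13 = -10.92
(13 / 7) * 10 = 130 / 7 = 18.57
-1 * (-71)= 71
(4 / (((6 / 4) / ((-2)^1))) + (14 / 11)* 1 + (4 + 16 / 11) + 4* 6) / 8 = 419 / 132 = 3.17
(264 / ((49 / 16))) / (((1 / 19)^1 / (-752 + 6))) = -59870976 / 49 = -1221856.65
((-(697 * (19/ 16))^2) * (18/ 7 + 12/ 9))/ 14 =-7190459009/ 37632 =-191073.00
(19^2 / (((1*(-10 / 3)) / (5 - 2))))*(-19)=6173.10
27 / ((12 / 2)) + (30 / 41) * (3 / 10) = 387 / 82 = 4.72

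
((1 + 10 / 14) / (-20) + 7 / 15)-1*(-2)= 50 / 21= 2.38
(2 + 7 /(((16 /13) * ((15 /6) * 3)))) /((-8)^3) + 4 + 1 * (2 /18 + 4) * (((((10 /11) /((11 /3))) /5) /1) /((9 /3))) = 90606247 /22302720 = 4.06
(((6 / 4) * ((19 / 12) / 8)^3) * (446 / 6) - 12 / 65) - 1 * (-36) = 36.68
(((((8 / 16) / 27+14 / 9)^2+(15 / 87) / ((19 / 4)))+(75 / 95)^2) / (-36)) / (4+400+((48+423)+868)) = -95773505 / 1915546095792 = -0.00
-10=-10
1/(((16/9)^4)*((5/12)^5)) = 1594323/200000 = 7.97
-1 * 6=-6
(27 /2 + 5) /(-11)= -37 /22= -1.68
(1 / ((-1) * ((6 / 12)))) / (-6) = 1 / 3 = 0.33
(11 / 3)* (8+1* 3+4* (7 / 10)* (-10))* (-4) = 748 / 3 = 249.33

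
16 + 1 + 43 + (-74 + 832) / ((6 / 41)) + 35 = 15824 / 3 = 5274.67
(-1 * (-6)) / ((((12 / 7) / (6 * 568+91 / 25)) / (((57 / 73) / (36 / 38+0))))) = 215530357 / 21900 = 9841.57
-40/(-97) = 40/97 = 0.41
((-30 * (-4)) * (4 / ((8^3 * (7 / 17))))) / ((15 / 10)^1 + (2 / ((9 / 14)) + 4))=459 / 1736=0.26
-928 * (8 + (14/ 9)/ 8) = -68440/ 9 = -7604.44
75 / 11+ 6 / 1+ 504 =5685 / 11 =516.82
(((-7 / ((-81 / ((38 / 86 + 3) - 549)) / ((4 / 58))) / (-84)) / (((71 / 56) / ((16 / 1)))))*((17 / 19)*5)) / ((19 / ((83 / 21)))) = 10592207680 / 23300193753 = 0.45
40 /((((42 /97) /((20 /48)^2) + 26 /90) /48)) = 41904000 /60737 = 689.93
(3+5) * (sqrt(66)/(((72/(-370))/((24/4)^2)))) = -1480 * sqrt(66) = -12023.58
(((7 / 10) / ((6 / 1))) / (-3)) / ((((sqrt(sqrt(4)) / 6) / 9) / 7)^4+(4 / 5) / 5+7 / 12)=-4962182715 / 94848578206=-0.05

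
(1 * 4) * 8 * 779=24928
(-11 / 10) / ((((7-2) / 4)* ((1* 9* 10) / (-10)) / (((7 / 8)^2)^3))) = 1294139 / 29491200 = 0.04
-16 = -16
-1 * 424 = -424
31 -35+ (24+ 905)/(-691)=-3693/691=-5.34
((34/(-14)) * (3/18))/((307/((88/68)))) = -11/6447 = -0.00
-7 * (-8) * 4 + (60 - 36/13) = 3656/13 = 281.23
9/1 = 9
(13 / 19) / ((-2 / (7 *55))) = -5005 / 38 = -131.71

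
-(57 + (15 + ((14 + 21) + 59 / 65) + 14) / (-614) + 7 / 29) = -66128249 / 1157390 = -57.14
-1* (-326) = 326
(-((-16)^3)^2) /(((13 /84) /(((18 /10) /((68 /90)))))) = -57076088832 /221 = -258262845.39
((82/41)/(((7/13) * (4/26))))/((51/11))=1859/357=5.21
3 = 3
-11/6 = -1.83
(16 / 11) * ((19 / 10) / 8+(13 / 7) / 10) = 237 / 385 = 0.62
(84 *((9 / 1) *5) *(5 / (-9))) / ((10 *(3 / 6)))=-420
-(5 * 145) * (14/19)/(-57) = 10150/1083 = 9.37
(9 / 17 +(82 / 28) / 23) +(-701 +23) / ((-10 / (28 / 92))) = 582749 / 27370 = 21.29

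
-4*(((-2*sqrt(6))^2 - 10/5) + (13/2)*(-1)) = -62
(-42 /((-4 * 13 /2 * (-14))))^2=9 /676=0.01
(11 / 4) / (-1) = -11 / 4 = -2.75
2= 2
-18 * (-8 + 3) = 90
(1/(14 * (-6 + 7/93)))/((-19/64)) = 2976/73283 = 0.04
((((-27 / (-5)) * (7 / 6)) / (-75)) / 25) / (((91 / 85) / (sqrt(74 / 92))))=-51 * sqrt(1702) / 747500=-0.00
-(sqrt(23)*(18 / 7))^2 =-7452 / 49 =-152.08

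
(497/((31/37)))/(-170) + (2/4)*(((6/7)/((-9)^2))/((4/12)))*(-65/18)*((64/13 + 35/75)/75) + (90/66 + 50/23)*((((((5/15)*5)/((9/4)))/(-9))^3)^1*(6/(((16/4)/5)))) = -391526936861398/111600656954325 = -3.51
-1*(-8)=8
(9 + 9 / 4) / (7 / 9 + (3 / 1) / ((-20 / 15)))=-405 / 53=-7.64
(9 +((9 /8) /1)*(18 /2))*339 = 51867 /8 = 6483.38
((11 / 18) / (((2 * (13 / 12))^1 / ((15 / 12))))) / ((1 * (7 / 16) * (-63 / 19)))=-4180 / 17199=-0.24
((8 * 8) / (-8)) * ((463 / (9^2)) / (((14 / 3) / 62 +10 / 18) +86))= -57412 / 108765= -0.53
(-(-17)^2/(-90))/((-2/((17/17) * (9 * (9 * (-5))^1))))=2601/4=650.25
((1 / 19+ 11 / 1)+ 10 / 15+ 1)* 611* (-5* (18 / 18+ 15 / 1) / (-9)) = 35438000 / 513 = 69079.92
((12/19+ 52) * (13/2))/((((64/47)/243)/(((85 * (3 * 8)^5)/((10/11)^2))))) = 949944032294400/19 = 49997054331284.21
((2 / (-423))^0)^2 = 1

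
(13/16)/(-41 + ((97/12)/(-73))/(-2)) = -2847/143470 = -0.02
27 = 27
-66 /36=-1.83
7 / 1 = 7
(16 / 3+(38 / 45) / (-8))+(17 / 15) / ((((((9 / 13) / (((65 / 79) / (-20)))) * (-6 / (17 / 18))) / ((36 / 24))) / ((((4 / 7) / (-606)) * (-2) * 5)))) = 8514587231 / 1628673480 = 5.23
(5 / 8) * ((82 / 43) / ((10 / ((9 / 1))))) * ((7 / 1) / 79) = 2583 / 27176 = 0.10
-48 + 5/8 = -379/8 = -47.38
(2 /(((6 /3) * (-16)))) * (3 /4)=-0.05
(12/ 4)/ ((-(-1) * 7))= 3/ 7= 0.43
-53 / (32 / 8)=-53 / 4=-13.25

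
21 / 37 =0.57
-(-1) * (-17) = -17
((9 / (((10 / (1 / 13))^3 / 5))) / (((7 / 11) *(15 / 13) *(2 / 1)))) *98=0.00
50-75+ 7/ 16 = -393/ 16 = -24.56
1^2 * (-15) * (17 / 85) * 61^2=-11163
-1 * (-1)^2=-1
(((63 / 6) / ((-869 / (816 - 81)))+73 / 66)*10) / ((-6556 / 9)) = 0.11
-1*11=-11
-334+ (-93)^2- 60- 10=8245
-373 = -373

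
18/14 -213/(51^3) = 1.28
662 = 662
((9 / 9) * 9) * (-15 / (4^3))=-135 / 64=-2.11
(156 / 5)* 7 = 1092 / 5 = 218.40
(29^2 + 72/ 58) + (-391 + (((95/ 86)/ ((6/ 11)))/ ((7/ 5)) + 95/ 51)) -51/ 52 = 874985819/ 1929109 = 453.57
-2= -2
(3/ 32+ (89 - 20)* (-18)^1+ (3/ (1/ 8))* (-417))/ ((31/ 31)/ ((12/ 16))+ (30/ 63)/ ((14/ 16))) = -5991.80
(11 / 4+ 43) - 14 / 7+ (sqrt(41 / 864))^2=37841 / 864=43.80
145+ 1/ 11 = 1596/ 11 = 145.09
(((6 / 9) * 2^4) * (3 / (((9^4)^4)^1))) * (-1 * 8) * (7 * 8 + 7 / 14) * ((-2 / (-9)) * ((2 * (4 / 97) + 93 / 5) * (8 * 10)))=-4193865728 / 1617686624867657193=-0.00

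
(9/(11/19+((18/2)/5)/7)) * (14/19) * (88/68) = 24255/2363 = 10.26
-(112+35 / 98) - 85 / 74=-29398 / 259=-113.51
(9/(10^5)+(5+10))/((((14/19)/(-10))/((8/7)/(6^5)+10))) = -92341911191/45360000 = -2035.76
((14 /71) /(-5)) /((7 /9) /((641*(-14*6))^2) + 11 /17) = -887147958816 /14555936052995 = -0.06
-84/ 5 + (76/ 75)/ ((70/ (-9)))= -14814/ 875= -16.93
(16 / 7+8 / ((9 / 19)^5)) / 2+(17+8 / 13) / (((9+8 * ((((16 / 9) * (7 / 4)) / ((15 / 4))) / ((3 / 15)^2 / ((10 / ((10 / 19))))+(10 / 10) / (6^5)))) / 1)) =826432842623015 / 4893592990923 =168.88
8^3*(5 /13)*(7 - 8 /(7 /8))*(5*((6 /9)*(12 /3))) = -5626.37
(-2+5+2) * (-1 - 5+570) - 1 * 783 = 2037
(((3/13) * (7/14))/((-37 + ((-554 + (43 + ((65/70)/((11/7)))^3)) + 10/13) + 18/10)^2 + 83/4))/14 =27636351600/996877470491594447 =0.00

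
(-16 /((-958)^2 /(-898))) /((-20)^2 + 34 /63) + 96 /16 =17369255730 /2894857097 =6.00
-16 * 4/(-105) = 64/105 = 0.61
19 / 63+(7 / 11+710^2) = 349341950 / 693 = 504100.94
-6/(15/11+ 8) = -66/103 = -0.64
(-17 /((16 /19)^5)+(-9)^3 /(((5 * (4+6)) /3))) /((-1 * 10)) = 2198959931 /262144000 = 8.39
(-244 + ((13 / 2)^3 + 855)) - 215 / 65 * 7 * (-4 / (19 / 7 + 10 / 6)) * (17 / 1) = 2978071 / 2392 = 1245.01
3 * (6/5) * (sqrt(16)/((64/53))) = 477/40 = 11.92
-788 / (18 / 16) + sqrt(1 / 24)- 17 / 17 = -6313 / 9 + sqrt(6) / 12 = -701.24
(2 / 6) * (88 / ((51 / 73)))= 6424 / 153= 41.99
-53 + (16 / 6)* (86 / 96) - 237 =-5177 / 18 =-287.61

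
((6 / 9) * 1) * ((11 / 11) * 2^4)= 32 / 3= 10.67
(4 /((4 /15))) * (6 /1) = 90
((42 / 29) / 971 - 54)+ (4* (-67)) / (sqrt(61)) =-1520544 / 28159 - 268* sqrt(61) / 61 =-88.31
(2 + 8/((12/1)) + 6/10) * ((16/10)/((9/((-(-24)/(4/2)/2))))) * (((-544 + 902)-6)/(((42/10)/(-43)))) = -1695232/135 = -12557.27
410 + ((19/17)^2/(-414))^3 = 702228430406189879/1712752269398136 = 410.00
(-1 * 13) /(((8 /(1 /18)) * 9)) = -13 /1296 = -0.01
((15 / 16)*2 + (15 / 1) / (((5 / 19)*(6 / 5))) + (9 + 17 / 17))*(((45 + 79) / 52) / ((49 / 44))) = 161975 / 1274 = 127.14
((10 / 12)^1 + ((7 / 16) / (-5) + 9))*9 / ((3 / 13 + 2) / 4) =91221 / 580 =157.28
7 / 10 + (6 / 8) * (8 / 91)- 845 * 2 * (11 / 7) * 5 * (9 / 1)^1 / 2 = -54375053 / 910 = -59752.81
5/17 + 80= 1365/17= 80.29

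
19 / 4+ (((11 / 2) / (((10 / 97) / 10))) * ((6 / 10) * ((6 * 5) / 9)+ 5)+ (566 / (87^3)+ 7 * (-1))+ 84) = 10052050559 / 2634012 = 3816.25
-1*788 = -788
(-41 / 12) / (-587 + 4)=41 / 6996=0.01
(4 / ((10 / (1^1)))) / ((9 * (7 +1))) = 1 / 180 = 0.01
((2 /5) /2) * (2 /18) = 0.02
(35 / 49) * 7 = 5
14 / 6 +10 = 37 / 3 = 12.33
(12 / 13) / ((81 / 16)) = 0.18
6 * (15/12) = 15/2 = 7.50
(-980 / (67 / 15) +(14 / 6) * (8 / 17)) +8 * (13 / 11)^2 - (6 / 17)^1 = -85785850 / 413457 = -207.48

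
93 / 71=1.31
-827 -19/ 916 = -757551/ 916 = -827.02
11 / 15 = 0.73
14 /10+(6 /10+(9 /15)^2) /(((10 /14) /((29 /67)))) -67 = -544528 /8375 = -65.02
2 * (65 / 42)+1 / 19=1256 / 399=3.15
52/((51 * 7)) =0.15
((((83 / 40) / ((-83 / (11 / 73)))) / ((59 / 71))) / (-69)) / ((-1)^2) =781 / 11887320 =0.00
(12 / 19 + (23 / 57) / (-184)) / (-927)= -287 / 422712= -0.00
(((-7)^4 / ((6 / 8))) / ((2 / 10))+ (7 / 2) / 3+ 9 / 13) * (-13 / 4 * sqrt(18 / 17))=-1248665 * sqrt(34) / 136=-53536.07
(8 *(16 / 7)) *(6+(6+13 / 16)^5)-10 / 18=138532492325 / 516096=268423.88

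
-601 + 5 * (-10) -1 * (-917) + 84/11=3010/11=273.64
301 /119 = 43 /17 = 2.53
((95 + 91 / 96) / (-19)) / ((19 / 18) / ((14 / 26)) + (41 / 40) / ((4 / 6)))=-15855 / 10982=-1.44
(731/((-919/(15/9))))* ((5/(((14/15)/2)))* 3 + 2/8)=-3315085/77196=-42.94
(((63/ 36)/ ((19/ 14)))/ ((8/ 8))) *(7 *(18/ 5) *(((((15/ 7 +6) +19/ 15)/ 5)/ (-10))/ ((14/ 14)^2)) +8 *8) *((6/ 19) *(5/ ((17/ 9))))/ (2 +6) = 12249657/ 1534250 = 7.98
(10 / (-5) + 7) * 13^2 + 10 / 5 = 847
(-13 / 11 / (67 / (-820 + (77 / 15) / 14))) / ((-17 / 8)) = -19084 / 2805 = -6.80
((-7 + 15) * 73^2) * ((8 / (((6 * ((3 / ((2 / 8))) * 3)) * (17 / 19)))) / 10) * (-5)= -405004 / 459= -882.36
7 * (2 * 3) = 42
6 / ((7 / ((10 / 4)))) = 15 / 7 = 2.14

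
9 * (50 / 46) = 225 / 23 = 9.78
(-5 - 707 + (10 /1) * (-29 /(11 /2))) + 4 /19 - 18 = -163546 /209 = -782.52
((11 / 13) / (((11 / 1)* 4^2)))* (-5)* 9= -45 / 208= -0.22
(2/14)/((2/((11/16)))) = 11/224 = 0.05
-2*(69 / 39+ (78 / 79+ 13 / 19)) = -134280 / 19513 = -6.88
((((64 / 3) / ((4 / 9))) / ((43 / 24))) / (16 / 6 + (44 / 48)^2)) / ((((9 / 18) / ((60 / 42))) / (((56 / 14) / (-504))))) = -36864 / 212807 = -0.17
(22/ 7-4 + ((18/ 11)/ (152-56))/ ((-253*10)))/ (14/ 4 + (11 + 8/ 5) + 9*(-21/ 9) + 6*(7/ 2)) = -2671701/ 50183056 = -0.05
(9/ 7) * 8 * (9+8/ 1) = 1224/ 7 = 174.86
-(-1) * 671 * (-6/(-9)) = 447.33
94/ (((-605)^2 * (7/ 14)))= 188/ 366025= 0.00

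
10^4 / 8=1250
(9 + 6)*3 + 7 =52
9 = 9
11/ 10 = 1.10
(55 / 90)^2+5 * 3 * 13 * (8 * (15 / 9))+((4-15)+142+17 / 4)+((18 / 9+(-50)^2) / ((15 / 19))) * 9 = 25319323 / 810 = 31258.42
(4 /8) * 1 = 1 /2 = 0.50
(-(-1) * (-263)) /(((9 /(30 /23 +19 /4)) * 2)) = -146491 /1656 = -88.46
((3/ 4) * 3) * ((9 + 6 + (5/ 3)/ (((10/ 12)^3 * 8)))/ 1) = 34.56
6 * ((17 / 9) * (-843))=-9554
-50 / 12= -25 / 6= -4.17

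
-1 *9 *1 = -9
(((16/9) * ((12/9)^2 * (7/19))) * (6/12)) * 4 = 3584/1539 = 2.33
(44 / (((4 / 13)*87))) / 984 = 143 / 85608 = 0.00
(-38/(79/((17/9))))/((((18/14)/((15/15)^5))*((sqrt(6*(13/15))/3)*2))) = -2261*sqrt(130)/55458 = -0.46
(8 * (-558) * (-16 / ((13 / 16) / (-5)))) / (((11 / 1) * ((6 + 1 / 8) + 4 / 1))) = -5079040 / 1287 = -3946.42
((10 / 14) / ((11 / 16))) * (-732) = -58560 / 77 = -760.52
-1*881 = -881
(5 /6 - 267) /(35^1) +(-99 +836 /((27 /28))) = 1437077 /1890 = 760.36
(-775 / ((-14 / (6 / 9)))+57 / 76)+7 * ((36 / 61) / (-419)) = 80821949 / 2146956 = 37.64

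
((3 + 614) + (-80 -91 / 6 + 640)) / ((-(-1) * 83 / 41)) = 285811 / 498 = 573.92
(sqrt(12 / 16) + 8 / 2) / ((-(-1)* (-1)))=-4 - sqrt(3) / 2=-4.87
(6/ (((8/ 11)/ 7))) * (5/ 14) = 165/ 8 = 20.62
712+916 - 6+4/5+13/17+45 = 141828/85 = 1668.56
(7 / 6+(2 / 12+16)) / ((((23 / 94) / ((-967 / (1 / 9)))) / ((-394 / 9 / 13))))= 143255248 / 69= 2076163.01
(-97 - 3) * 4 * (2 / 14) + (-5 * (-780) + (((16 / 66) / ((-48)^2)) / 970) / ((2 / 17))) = 495975744119 / 129064320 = 3842.86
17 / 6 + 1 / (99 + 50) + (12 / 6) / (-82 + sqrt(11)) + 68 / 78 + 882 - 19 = 67617639517 / 78018486 - 2 * sqrt(11) / 6713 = 866.69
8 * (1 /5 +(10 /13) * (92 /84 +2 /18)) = 36952 /4095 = 9.02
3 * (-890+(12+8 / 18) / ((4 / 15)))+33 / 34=-85987 / 34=-2529.03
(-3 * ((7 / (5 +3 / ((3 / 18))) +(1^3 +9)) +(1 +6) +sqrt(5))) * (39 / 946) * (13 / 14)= -302679 / 152306- 1521 * sqrt(5) / 13244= -2.24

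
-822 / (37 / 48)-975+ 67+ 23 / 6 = -437461 / 222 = -1970.55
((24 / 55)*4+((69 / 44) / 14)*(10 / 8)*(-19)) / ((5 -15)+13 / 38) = 214149 / 2260720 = 0.09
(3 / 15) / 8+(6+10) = 641 / 40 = 16.02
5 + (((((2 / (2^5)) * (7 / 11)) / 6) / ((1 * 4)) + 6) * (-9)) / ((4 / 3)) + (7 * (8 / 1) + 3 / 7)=824647 / 39424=20.92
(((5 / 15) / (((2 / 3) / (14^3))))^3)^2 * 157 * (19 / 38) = 523593594617734129664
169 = 169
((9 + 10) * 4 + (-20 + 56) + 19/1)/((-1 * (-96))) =131/96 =1.36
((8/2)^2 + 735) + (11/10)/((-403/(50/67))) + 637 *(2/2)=37477333/27001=1388.00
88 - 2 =86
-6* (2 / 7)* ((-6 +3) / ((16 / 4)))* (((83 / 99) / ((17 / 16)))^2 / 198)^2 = 777557131264 / 61159282767427383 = 0.00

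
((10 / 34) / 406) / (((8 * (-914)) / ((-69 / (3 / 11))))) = 1265 / 50467424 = 0.00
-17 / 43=-0.40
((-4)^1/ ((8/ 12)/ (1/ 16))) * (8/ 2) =-3/ 2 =-1.50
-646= -646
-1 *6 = -6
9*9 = 81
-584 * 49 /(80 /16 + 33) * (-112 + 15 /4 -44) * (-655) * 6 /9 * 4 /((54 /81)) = -5707389660 /19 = -300388929.47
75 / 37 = 2.03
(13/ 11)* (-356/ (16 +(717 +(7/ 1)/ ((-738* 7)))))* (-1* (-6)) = -20492784/ 5950483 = -3.44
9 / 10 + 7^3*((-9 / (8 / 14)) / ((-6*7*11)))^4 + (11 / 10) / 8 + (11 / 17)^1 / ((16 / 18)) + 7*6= 223092783571 / 5097410560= 43.77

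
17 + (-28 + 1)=-10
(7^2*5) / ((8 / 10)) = 1225 / 4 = 306.25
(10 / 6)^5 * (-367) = -1146875 / 243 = -4719.65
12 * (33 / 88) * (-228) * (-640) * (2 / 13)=101021.54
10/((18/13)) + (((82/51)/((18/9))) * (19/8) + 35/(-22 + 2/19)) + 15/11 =6228769/700128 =8.90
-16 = -16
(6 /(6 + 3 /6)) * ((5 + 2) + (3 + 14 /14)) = 132 /13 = 10.15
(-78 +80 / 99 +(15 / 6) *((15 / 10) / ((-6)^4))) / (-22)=1467209 / 418176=3.51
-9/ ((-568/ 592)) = 666/ 71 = 9.38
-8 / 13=-0.62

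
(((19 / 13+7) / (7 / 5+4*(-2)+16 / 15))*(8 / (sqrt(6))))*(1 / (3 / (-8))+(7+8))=-81400*sqrt(6) / 3237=-61.60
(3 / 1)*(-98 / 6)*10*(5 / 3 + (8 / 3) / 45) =-22834 / 27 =-845.70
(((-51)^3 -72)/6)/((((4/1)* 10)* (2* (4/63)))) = -2787183/640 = -4354.97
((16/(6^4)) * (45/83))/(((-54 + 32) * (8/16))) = -5/8217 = -0.00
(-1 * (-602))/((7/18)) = 1548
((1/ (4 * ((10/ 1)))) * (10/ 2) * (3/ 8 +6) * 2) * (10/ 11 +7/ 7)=1071/ 352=3.04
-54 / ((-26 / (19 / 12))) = 171 / 52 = 3.29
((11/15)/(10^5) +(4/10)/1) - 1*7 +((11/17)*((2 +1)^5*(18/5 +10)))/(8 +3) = 187.80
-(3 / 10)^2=-9 / 100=-0.09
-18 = -18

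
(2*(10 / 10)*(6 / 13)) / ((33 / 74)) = 296 / 143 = 2.07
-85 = -85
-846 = -846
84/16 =21/4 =5.25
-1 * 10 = -10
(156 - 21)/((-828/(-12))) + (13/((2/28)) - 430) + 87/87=-5636/23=-245.04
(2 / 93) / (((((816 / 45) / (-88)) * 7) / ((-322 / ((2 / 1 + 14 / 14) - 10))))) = -2530 / 3689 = -0.69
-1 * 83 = -83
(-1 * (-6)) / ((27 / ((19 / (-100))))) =-19 / 450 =-0.04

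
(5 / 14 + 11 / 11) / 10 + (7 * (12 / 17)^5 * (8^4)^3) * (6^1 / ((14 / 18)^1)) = 129273012553929958403 / 198779980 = 650332153941.91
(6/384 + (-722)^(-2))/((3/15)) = 651685/8340544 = 0.08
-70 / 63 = -10 / 9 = -1.11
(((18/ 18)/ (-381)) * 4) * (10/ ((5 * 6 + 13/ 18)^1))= -240/ 70231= -0.00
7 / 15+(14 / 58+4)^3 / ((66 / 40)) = 187964653 / 4024185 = 46.71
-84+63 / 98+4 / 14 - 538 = -8695 / 14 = -621.07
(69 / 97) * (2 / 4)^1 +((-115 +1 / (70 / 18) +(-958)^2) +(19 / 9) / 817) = 917649.62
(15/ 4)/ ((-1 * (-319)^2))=-15/ 407044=-0.00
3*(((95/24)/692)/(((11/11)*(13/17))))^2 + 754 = 11715789628513/15538179072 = 754.00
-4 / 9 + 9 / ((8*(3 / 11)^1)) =3.68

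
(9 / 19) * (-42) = -378 / 19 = -19.89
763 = 763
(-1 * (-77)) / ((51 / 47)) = 3619 / 51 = 70.96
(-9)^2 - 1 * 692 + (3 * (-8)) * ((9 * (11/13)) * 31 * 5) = -376223/13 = -28940.23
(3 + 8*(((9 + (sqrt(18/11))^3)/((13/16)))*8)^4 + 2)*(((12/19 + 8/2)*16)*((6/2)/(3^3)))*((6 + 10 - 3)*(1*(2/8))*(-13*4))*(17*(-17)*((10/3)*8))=51999941052771210362880*sqrt(22)/47012251 + 98058773765840567102965760/13962638547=12210978037567570.36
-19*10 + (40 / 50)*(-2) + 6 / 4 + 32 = -1581 / 10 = -158.10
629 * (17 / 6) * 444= 791282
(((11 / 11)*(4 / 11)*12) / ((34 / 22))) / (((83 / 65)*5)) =0.44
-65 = -65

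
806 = 806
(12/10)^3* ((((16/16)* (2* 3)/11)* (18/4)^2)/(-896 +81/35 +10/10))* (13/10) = -597051/21480250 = -0.03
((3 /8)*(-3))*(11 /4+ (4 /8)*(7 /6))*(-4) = 15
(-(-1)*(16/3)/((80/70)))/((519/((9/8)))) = 0.01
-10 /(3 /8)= -80 /3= -26.67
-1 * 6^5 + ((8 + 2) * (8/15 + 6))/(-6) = -70082/9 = -7786.89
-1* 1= -1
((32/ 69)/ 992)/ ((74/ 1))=0.00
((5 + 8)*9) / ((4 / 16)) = 468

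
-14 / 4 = -7 / 2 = -3.50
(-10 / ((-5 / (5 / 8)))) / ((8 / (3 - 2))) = 5 / 32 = 0.16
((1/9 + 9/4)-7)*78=-2171/6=-361.83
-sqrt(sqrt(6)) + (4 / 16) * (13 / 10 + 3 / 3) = 23 / 40 - 6^(1 / 4) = -0.99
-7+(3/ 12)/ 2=-55/ 8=-6.88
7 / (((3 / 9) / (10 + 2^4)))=546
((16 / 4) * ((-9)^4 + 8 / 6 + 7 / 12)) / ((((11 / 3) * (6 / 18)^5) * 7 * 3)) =6379155 / 77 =82846.17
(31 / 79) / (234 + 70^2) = 31 / 405586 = 0.00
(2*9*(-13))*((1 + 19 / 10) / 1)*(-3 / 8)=10179 / 40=254.48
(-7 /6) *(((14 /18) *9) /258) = -49 /1548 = -0.03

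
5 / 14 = 0.36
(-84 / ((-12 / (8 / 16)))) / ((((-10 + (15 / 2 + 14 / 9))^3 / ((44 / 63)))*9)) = -0.32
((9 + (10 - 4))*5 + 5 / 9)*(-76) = -51680 / 9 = -5742.22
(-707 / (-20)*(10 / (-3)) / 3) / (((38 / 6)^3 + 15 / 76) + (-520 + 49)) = 80598 / 444803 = 0.18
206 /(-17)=-206 /17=-12.12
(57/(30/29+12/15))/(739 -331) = 145/1904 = 0.08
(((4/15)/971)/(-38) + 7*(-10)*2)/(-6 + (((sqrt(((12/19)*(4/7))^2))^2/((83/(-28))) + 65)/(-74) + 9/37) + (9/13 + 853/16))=-3291447561289888/1113690996947565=-2.96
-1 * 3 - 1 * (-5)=2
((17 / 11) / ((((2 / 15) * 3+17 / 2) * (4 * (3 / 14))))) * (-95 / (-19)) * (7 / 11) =20825 / 32307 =0.64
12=12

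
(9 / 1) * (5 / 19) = 45 / 19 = 2.37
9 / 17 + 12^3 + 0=29385 / 17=1728.53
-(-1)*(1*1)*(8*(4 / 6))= 16 / 3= 5.33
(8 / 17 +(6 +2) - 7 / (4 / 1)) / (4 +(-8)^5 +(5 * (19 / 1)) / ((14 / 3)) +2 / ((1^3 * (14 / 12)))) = -0.00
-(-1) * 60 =60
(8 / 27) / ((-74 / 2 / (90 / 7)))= -80 / 777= -0.10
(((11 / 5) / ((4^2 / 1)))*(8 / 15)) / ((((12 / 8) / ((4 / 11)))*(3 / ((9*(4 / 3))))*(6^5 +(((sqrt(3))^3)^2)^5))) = 16 / 3230253675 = 0.00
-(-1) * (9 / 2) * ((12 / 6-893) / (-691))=8019 / 1382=5.80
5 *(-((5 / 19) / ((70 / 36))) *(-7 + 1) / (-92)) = -135 / 3059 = -0.04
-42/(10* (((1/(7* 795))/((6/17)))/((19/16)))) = -1332261/136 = -9796.04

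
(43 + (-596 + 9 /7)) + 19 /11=-42349 /77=-549.99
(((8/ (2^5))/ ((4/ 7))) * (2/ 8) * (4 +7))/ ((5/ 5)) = 77/ 64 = 1.20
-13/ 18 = -0.72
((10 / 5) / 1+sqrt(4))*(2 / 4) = 2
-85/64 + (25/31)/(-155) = -82005/61504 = -1.33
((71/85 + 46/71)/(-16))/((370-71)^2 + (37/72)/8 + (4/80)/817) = -263266812/253901053796543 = -0.00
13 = 13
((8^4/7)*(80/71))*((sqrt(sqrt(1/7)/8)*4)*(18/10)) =589824*sqrt(2)*7^(3/4)/3479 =1031.83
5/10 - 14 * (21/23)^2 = -11819/1058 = -11.17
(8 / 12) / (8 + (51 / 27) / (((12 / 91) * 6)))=432 / 6731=0.06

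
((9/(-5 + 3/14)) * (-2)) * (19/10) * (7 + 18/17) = 327978/5695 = 57.59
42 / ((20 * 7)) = 3 / 10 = 0.30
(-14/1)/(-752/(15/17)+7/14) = 420/25553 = 0.02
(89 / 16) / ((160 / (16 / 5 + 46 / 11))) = 18067 / 70400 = 0.26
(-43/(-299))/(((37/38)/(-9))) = -14706/11063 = -1.33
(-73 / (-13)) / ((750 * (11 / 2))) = 73 / 53625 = 0.00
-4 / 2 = -2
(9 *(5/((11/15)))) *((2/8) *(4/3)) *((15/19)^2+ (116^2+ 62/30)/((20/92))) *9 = 45256098276/3971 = 11396650.28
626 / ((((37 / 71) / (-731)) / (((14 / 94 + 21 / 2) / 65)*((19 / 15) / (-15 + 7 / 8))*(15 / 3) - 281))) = 727507467514642 / 2947605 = 246813079.61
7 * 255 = 1785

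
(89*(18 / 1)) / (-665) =-1602 / 665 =-2.41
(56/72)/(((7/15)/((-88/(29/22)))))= -111.26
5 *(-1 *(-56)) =280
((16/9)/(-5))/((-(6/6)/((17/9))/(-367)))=-99824/405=-246.48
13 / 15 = 0.87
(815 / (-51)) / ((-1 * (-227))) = -0.07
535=535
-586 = -586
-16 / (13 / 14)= -224 / 13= -17.23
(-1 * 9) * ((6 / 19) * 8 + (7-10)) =81 / 19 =4.26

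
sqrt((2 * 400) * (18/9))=40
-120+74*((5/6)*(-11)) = -2395/3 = -798.33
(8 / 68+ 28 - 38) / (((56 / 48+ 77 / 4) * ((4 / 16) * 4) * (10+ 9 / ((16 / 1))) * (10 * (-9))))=256 / 502775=0.00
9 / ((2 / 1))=4.50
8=8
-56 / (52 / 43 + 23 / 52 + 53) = -1.02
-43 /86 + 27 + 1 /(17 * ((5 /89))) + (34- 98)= -6197 /170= -36.45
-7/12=-0.58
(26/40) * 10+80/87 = 1291/174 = 7.42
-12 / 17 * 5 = -60 / 17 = -3.53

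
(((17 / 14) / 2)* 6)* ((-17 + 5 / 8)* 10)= -33405 / 56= -596.52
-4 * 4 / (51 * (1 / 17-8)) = 16 / 405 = 0.04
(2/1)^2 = 4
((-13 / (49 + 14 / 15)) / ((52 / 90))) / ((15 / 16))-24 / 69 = -14272 / 17227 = -0.83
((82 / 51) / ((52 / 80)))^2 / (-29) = -2689600 / 12747501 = -0.21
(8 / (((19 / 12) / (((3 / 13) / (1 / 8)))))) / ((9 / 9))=2304 / 247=9.33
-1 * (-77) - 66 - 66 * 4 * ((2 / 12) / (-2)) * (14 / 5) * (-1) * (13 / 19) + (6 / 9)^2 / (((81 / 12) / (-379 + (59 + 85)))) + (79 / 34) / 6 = -72576211 / 1569780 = -46.23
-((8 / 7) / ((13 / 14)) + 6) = -94 / 13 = -7.23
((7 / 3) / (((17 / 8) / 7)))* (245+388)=82712 / 17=4865.41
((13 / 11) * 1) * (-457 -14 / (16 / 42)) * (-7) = 179725 / 44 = 4084.66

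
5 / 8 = 0.62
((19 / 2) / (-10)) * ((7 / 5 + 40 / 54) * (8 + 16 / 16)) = -5491 / 300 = -18.30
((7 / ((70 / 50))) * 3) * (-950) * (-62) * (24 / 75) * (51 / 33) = 4806240 / 11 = 436930.91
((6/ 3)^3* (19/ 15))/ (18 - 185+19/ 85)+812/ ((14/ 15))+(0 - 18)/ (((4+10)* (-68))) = 137584751/ 158151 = 869.96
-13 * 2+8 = -18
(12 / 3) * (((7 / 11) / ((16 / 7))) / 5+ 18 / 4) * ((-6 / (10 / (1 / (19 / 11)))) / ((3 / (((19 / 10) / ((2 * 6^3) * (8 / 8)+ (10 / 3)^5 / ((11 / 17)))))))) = -10716057 / 2854736000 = -0.00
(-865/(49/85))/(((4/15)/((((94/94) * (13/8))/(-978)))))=4779125/511168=9.35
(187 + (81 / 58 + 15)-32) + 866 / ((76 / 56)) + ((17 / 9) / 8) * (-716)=3175973 / 4959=640.45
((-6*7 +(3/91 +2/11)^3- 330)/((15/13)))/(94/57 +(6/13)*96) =-7089036381943/1010540360830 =-7.02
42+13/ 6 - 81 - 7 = -263/ 6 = -43.83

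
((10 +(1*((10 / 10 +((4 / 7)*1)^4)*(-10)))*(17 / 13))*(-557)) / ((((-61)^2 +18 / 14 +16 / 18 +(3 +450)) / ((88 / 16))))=3847878540 / 1173158441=3.28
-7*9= -63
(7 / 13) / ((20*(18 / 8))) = 0.01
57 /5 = 11.40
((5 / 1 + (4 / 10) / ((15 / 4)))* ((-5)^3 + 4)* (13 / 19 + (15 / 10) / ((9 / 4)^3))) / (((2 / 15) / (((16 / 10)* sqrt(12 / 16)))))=-349148162* sqrt(3) / 115425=-5239.27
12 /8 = 3 /2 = 1.50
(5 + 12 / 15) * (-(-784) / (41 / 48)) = 5323.55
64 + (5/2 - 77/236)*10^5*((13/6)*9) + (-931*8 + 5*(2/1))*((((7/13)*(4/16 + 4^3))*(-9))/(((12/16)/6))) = 17461768232/767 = 22766321.03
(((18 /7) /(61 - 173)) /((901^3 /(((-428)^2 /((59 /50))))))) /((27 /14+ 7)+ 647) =-6869400 /924672100575293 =-0.00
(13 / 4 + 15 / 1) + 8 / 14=527 / 28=18.82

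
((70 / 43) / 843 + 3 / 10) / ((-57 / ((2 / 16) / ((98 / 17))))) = -1860599 / 16198953120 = -0.00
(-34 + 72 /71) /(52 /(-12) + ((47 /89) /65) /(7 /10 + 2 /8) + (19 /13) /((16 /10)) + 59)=-95047728 /160176781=-0.59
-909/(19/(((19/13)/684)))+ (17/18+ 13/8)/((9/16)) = 357379/80028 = 4.47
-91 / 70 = -13 / 10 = -1.30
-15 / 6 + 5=5 / 2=2.50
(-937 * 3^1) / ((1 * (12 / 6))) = -2811 / 2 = -1405.50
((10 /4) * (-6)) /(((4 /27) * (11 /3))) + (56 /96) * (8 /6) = -10627 /396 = -26.84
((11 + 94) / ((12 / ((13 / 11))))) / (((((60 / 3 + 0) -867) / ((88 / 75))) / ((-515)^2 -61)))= -3798.49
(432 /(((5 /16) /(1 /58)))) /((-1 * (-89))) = 0.27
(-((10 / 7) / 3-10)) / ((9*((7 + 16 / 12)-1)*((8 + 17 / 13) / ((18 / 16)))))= 325 / 18634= 0.02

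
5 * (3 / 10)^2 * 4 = 9 / 5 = 1.80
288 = 288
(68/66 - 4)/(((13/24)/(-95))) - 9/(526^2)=20606827193/39564668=520.84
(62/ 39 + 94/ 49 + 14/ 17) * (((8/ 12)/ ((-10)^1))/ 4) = -70361/ 974610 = -0.07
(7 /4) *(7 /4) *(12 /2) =18.38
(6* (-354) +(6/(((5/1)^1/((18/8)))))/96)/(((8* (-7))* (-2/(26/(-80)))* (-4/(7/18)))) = -981747/1638400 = -0.60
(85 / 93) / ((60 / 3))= 17 / 372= 0.05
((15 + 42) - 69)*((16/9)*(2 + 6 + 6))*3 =-896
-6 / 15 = -2 / 5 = -0.40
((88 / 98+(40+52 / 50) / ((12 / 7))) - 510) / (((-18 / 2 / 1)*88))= 1188647 / 1940400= 0.61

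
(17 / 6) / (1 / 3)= 17 / 2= 8.50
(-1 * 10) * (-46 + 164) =-1180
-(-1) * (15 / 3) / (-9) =-5 / 9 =-0.56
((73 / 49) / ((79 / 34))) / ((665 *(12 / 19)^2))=23579 / 9754920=0.00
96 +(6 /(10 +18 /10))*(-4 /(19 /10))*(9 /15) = 106896 /1121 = 95.36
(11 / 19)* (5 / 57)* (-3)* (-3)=165 / 361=0.46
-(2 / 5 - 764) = 763.60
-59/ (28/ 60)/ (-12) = 295/ 28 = 10.54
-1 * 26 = -26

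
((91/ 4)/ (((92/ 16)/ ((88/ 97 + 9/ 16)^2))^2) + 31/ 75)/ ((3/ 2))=208544386489016521/ 86320723321036800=2.42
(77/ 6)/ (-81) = -77/ 486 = -0.16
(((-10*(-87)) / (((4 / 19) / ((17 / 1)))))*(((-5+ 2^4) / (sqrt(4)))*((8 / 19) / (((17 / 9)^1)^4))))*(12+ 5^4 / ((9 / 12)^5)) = 166123065240 / 4913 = 33812958.53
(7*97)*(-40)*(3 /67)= -81480 /67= -1216.12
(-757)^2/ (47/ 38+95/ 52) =566172412/ 3027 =187040.77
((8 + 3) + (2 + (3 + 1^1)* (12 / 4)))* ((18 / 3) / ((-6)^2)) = 25 / 6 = 4.17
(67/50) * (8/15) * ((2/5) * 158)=84688/1875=45.17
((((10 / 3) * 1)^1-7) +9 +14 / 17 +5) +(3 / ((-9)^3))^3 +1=12.16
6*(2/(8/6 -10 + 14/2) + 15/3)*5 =114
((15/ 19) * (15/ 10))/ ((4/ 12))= 135/ 38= 3.55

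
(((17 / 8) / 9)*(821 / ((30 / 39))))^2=32920836481 / 518400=63504.70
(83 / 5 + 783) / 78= 1999 / 195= 10.25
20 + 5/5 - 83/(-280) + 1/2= 21.80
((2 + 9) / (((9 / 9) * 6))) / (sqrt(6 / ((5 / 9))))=11 * sqrt(30) / 108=0.56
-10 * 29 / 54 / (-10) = 0.54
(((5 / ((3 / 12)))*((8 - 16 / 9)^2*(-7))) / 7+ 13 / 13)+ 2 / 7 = -438311 / 567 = -773.04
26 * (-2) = -52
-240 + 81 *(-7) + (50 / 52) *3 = -20907 / 26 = -804.12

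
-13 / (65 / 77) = -77 / 5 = -15.40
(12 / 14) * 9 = 54 / 7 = 7.71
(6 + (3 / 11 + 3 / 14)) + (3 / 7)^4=344439 / 52822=6.52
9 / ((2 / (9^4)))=59049 / 2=29524.50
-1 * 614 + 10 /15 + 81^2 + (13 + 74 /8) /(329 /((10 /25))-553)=19235021 /3234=5947.75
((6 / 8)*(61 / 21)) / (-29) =-61 / 812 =-0.08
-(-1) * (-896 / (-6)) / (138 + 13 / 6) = 896 / 841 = 1.07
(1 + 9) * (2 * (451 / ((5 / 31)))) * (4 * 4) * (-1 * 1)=-894784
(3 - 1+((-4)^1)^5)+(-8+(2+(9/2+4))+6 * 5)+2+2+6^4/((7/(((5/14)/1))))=-90099/98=-919.38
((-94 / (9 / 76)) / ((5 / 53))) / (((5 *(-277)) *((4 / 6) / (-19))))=-3597004 / 20775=-173.14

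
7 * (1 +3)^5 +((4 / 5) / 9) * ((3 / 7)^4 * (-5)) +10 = 17234342 / 2401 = 7177.99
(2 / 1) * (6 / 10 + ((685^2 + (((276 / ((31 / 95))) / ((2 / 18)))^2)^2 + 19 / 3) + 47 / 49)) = 4558459724135806047491392 / 678787935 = 6715587430315487.34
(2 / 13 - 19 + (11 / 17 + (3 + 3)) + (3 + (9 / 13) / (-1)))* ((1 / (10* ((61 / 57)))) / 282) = -20767 / 6336070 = -0.00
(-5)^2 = 25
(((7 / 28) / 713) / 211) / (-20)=-1 / 12035440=-0.00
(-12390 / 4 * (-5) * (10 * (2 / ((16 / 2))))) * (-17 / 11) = -2632875 / 44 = -59838.07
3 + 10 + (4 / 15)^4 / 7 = 4607131 / 354375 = 13.00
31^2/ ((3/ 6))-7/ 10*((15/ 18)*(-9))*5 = 7793/ 4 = 1948.25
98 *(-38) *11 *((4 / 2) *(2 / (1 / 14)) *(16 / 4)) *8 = -73407488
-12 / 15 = -4 / 5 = -0.80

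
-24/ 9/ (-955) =8/ 2865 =0.00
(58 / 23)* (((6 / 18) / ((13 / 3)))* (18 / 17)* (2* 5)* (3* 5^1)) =156600 / 5083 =30.81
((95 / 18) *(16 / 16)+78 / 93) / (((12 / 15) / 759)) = 5803.02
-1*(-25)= 25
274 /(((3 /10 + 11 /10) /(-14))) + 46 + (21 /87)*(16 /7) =-78110 /29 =-2693.45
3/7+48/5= 351/35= 10.03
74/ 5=14.80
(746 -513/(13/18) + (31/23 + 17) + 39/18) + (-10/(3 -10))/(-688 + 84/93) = 41760951/743015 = 56.20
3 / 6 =1 / 2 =0.50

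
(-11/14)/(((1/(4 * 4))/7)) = -88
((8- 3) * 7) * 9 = 315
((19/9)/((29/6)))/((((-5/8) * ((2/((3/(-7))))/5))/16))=2432/203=11.98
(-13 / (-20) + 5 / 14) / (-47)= -3 / 140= -0.02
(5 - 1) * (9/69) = 12/23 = 0.52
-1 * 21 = -21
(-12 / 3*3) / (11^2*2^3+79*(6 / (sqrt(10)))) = -29040 / 2286391+1422*sqrt(10) / 2286391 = -0.01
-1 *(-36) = 36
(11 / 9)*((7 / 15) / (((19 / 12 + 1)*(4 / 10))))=154 / 279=0.55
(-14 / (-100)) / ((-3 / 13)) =-91 / 150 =-0.61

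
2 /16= 1 /8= 0.12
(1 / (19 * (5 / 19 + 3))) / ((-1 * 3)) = -1 / 186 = -0.01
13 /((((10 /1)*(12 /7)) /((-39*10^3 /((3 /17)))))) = -502775 /3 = -167591.67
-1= -1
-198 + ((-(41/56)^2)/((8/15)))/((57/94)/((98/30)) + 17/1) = -4013495121/20264192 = -198.06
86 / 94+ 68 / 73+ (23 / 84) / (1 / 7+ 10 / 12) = 598383 / 281342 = 2.13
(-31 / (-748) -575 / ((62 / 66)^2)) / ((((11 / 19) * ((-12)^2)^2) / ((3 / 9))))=-8898633071 / 491885374464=-0.02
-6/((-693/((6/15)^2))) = 8/5775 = 0.00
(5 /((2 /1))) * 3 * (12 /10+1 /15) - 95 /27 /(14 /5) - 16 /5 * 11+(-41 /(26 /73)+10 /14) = -3473159 /24570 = -141.36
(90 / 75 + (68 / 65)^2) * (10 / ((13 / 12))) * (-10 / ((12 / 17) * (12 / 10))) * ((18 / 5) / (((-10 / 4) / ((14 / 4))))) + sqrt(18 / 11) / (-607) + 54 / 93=429331722 / 340535 - 3 * sqrt(22) / 6677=1260.75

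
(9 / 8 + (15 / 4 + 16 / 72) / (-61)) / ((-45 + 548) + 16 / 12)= 4655 / 2215032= 0.00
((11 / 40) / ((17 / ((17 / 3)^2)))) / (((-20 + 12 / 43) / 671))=-5395511 / 305280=-17.67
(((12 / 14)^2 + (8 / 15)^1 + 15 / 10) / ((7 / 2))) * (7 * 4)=16276 / 735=22.14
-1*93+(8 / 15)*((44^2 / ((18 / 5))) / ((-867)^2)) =-1887483335 / 20295603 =-93.00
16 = 16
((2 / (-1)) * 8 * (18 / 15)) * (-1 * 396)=38016 / 5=7603.20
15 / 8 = 1.88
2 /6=1 /3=0.33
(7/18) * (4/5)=14/45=0.31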